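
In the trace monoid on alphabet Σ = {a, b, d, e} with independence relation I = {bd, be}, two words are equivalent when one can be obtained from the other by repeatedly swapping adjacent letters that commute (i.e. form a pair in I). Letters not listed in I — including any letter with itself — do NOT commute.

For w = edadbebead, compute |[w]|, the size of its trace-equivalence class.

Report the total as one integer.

#0=e has no predecessor
#1=d depends on [0:e]
#2=a depends on [1:d]
#3=d depends on [2:a]
#4=b depends on [2:a]
#5=e depends on [3:d]
#6=b depends on [4:b]
#7=e depends on [5:e]
#8=a depends on [6:b, 7:e]
#9=d depends on [8:a]
sources: [0:e]
N(rest) = Σ N(rest − s) over sources s of rest; N(one piece) = 1:
  size 1 → [9]=1
  size 2 → [8,9]=1
  size 3 → [6,8,9]=1  [7,8,9]=1
  size 4 → [4,6,8,9]=1  [5,7,8,9]=1  [6,7,8,9]=2
  size 5 → [3,5,7,8,9]=1  [4,6,7,8,9]=3  [5,6,7,8,9]=3
  size 6 → [3,5,6,7,8,9]=4  [4,5,6,7,8,9]=6
  size 7 → [3,4,5,6,7,8,9]=10
  size 8 → [2,3,4,5,6,7,8,9]=10
  first=0(e) contributes 10

10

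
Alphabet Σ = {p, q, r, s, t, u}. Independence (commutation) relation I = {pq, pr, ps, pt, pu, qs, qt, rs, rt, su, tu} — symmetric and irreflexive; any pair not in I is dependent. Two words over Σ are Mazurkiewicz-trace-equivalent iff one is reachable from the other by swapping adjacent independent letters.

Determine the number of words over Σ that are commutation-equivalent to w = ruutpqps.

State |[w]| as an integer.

piece 0:r — minimal
piece 1:u rests on {0:r}
piece 2:u rests on {1:u}
piece 3:t — minimal
piece 4:p — minimal
piece 5:q rests on {2:u}
piece 6:p rests on {4:p}
piece 7:s rests on {3:t}
minimal pieces: {0:r, 3:t, 4:p}
ways to finish when only these pieces remain (= sum over removing one remaining piece with nothing left below it):
  1 left: {5}→1  {6}→1  {7}→1
  2 left: {2,5}→1  {3,7}→1  {4,6}→1  {5,6}→2  {5,7}→2  {6,7}→2
  3 left: {1,2,5}→1  {2,5,6}→3  {2,5,7}→3  {3,5,7}→3  {3,6,7}→3  {4,5,6}→3  {4,6,7}→3  {5,6,7}→6
  4 left: {0,1,2,5}→1  {1,2,5,6}→4  {1,2,5,7}→4  {2,3,5,7}→6  {2,4,5,6}→6  {2,5,6,7}→12  {3,4,6,7}→6  {3,5,6,7}→12  {4,5,6,7}→12
  5 left: {0,1,2,5,6}→5  {0,1,2,5,7}→5  {1,2,3,5,7}→10  {1,2,4,5,6}→10  {1,2,5,6,7}→20  {2,3,5,6,7}→30  {2,4,5,6,7}→30  {3,4,5,6,7}→30
  6 left: {0,1,2,3,5,7}→15  {0,1,2,4,5,6}→15  {0,1,2,5,6,7}→30  {1,2,3,5,6,7}→60  {1,2,4,5,6,7}→60  {2,3,4,5,6,7}→90
  placing 0:r first → 210 extensions
  placing 3:t first → 105 extensions
  placing 4:p first → 105 extensions
total linear extensions = 420

420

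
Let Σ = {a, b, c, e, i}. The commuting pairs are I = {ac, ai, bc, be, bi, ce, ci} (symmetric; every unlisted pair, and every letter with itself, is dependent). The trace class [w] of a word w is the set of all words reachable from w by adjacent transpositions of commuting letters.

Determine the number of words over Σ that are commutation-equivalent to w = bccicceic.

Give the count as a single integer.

drop 0:b onto floor
drop 1:c onto floor
drop 2:c onto {1:c}
drop 3:i onto floor
drop 4:c onto {2:c}
drop 5:c onto {4:c}
drop 6:e onto {3:i}
drop 7:i onto {6:e}
drop 8:c onto {5:c}
ground layer = {0:b, 1:c, 3:i}
drop-orders for the pieces not yet dropped (sum over which currently-grounded one goes next):
  1 to go: {0} 1  {7} 1  {8} 1
  2 to go: {0,7} 2  {0,8} 2  {5,8} 1  {6,7} 1  {7,8} 2
  3 to go: {0,5,8} 3  {0,6,7} 3  {0,7,8} 6  {3,6,7} 1  {4,5,8} 1  {5,7,8} 3  {6,7,8} 3
  4 to go: {0,3,6,7} 4  {0,4,5,8} 4  {0,5,7,8} 12  {0,6,7,8} 12  {2,4,5,8} 1  {3,6,7,8} 4  {4,5,7,8} 4  {5,6,7,8} 6
  5 to go: {0,2,4,5,8} 5  {0,3,6,7,8} 20  {0,4,5,7,8} 20  {0,5,6,7,8} 30  {1,2,4,5,8} 1  {2,4,5,7,8} 5  {3,5,6,7,8} 10  {4,5,6,7,8} 10
  6 to go: {0,1,2,4,5,8} 6  {0,2,4,5,7,8} 30  {0,3,5,6,7,8} 60  {0,4,5,6,7,8} 60  {1,2,4,5,7,8} 6  {2,4,5,6,7,8} 15  {3,4,5,6,7,8} 20
  7 to go: {0,1,2,4,5,7,8} 42  {0,2,4,5,6,7,8} 105  {0,3,4,5,6,7,8} 140  {1,2,4,5,6,7,8} 21  {2,3,4,5,6,7,8} 35
  if 0:b drops first: 56 orders
  if 1:c drops first: 280 orders
  if 3:i drops first: 168 orders
heap linearizations: 504

504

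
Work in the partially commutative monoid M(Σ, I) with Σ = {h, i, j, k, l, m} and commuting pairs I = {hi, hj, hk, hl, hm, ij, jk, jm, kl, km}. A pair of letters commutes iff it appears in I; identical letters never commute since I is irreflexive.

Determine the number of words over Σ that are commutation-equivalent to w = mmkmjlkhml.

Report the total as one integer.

1440

#0=m has no predecessor
#1=m depends on [0:m]
#2=k has no predecessor
#3=m depends on [1:m]
#4=j has no predecessor
#5=l depends on [3:m, 4:j]
#6=k depends on [2:k]
#7=h has no predecessor
#8=m depends on [5:l]
#9=l depends on [8:m]
sources: [0:m, 2:k, 4:j, 7:h]
N(rest) = Σ N(rest − s) over sources s of rest; N(one piece) = 1:
  size 1 → [6]=1  [7]=1  [9]=1
  size 2 → [2,6]=1  [6,7]=2  [6,9]=2  [7,9]=2  [8,9]=1
  size 3 → [2,6,7]=3  [2,6,9]=3  [5,8,9]=1  [6,7,9]=6  [6,8,9]=3  [7,8,9]=3
  size 4 → [2,6,7,9]=12  [2,6,8,9]=6  [3,5,8,9]=1  [4,5,8,9]=1  [5,6,8,9]=4  [5,7,8,9]=4  [6,7,8,9]=12
  size 5 → [1,3,5,8,9]=1  [2,5,6,8,9]=10  [2,6,7,8,9]=30  [3,4,5,8,9]=2  [3,5,6,8,9]=5  [3,5,7,8,9]=5  [4,5,6,8,9]=5  [4,5,7,8,9]=5  [5,6,7,8,9]=20
  size 6 → [0,1,3,5,8,9]=1  [1,3,4,5,8,9]=3  [1,3,5,6,8,9]=6  [1,3,5,7,8,9]=6  [2,3,5,6,8,9]=15  [2,4,5,6,8,9]=15  [2,5,6,7,8,9]=60  [3,4,5,6,8,9]=12  [3,4,5,7,8,9]=12  [3,5,6,7,8,9]=30  [4,5,6,7,8,9]=30
  size 7 → [0,1,3,4,5,8,9]=4  [0,1,3,5,6,8,9]=7  [0,1,3,5,7,8,9]=7  [1,2,3,5,6,8,9]=21  [1,3,4,5,6,8,9]=21  [1,3,4,5,7,8,9]=21  [1,3,5,6,7,8,9]=42  [2,3,4,5,6,8,9]=42  [2,3,5,6,7,8,9]=105  [2,4,5,6,7,8,9]=105  [3,4,5,6,7,8,9]=84
  size 8 → [0,1,2,3,5,6,8,9]=28  [0,1,3,4,5,6,8,9]=32  [0,1,3,4,5,7,8,9]=32  [0,1,3,5,6,7,8,9]=56  [1,2,3,4,5,6,8,9]=84  [1,2,3,5,6,7,8,9]=168  [1,3,4,5,6,7,8,9]=168  [2,3,4,5,6,7,8,9]=336
  first=0(m) contributes 756
  first=2(k) contributes 288
  first=4(j) contributes 252
  first=7(h) contributes 144
|[w]| = 1440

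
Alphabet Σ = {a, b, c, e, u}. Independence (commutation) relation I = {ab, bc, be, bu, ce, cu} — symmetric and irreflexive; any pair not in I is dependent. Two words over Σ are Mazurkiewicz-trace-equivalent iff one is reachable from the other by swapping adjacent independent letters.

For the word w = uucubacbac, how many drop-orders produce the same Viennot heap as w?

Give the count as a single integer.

drop 0:u onto floor
drop 1:u onto {0:u}
drop 2:c onto floor
drop 3:u onto {1:u}
drop 4:b onto floor
drop 5:a onto {2:c, 3:u}
drop 6:c onto {5:a}
drop 7:b onto {4:b}
drop 8:a onto {6:c}
drop 9:c onto {8:a}
ground layer = {0:u, 2:c, 4:b}
drop-orders for the pieces not yet dropped (sum over which currently-grounded one goes next):
  1 to go: {7} 1  {9} 1
  2 to go: {4,7} 1  {7,9} 2  {8,9} 1
  3 to go: {4,7,9} 3  {6,8,9} 1  {7,8,9} 3
  4 to go: {4,7,8,9} 6  {5,6,8,9} 1  {6,7,8,9} 4
  5 to go: {2,5,6,8,9} 1  {3,5,6,8,9} 1  {4,6,7,8,9} 10  {5,6,7,8,9} 5
  6 to go: {1,3,5,6,8,9} 1  {2,3,5,6,8,9} 2  {2,5,6,7,8,9} 6  {3,5,6,7,8,9} 6  {4,5,6,7,8,9} 15
  7 to go: {0,1,3,5,6,8,9} 1  {1,2,3,5,6,8,9} 3  {1,3,5,6,7,8,9} 7  {2,3,5,6,7,8,9} 14  {2,4,5,6,7,8,9} 21  {3,4,5,6,7,8,9} 21
  8 to go: {0,1,2,3,5,6,8,9} 4  {0,1,3,5,6,7,8,9} 8  {1,2,3,5,6,7,8,9} 24  {1,3,4,5,6,7,8,9} 28  {2,3,4,5,6,7,8,9} 56
  if 0:u drops first: 108 orders
  if 2:c drops first: 36 orders
  if 4:b drops first: 36 orders
heap linearizations: 180

180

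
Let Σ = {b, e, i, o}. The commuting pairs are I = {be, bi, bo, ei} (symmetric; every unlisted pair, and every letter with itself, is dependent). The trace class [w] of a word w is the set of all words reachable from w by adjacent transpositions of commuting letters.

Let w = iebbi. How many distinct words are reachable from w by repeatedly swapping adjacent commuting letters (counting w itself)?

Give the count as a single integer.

30

drop 0:i onto floor
drop 1:e onto floor
drop 2:b onto floor
drop 3:b onto {2:b}
drop 4:i onto {0:i}
ground layer = {0:i, 1:e, 2:b}
drop-orders for the pieces not yet dropped (sum over which currently-grounded one goes next):
  1 to go: {1} 1  {3} 1  {4} 1
  2 to go: {0,4} 1  {1,3} 2  {1,4} 2  {2,3} 1  {3,4} 2
  3 to go: {0,1,4} 3  {0,3,4} 3  {1,2,3} 3  {1,3,4} 6  {2,3,4} 3
  if 0:i drops first: 12 orders
  if 1:e drops first: 6 orders
  if 2:b drops first: 12 orders
heap linearizations: 30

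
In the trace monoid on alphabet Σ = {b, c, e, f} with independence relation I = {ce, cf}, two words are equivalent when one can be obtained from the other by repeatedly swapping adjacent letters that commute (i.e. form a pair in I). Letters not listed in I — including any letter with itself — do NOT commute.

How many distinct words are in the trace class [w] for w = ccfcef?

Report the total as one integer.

0(c) covers ∅
1(c) covers 0:c
2(f) covers ∅
3(c) covers 1:c
4(e) covers 2:f
5(f) covers 4:e
floor of heap: 0:c, 2:f
completions by unplaced set U, small U first (add the entries for U minus each lowest piece of U):
  |U|=1: {3}:1  {5}:1
  |U|=2: {1,3}:1  {3,5}:2  {4,5}:1
  |U|=3: {0,1,3}:1  {1,3,5}:3  {2,4,5}:1  {3,4,5}:3
  |U|=4: {0,1,3,5}:4  {1,3,4,5}:6  {2,3,4,5}:4
  start at 0(c): 10
  start at 2(f): 10
sum over floor = 20

20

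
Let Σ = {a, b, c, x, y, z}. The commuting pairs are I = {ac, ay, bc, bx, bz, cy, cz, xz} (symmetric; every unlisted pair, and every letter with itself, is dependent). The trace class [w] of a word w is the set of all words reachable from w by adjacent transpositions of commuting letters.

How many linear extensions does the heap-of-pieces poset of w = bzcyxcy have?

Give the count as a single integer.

16

0(b) covers ∅
1(z) covers ∅
2(c) covers ∅
3(y) covers 0:b, 1:z
4(x) covers 2:c, 3:y
5(c) covers 4:x
6(y) covers 4:x
floor of heap: 0:b, 1:z, 2:c
completions by unplaced set U, small U first (add the entries for U minus each lowest piece of U):
  |U|=1: {5}:1  {6}:1
  |U|=2: {5,6}:2
  |U|=3: {4,5,6}:2
  |U|=4: {2,4,5,6}:2  {3,4,5,6}:2
  |U|=5: {0,3,4,5,6}:2  {1,3,4,5,6}:2  {2,3,4,5,6}:4
  start at 0(b): 6
  start at 1(z): 6
  start at 2(c): 4
sum over floor = 16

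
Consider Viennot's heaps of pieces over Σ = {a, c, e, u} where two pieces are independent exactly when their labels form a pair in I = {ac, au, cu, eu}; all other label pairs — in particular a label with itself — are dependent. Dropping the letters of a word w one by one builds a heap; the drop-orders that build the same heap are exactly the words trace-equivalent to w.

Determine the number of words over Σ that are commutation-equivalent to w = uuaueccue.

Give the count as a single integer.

126

drop 0:u onto floor
drop 1:u onto {0:u}
drop 2:a onto floor
drop 3:u onto {1:u}
drop 4:e onto {2:a}
drop 5:c onto {4:e}
drop 6:c onto {5:c}
drop 7:u onto {3:u}
drop 8:e onto {6:c}
ground layer = {0:u, 2:a}
drop-orders for the pieces not yet dropped (sum over which currently-grounded one goes next):
  1 to go: {7} 1  {8} 1
  2 to go: {3,7} 1  {6,8} 1  {7,8} 2
  3 to go: {1,3,7} 1  {3,7,8} 3  {5,6,8} 1  {6,7,8} 3
  4 to go: {0,1,3,7} 1  {1,3,7,8} 4  {3,6,7,8} 6  {4,5,6,8} 1  {5,6,7,8} 4
  5 to go: {0,1,3,7,8} 5  {1,3,6,7,8} 10  {2,4,5,6,8} 1  {3,5,6,7,8} 10  {4,5,6,7,8} 5
  6 to go: {0,1,3,6,7,8} 15  {1,3,5,6,7,8} 20  {2,4,5,6,7,8} 6  {3,4,5,6,7,8} 15
  7 to go: {0,1,3,5,6,7,8} 35  {1,3,4,5,6,7,8} 35  {2,3,4,5,6,7,8} 21
  if 0:u drops first: 56 orders
  if 2:a drops first: 70 orders
heap linearizations: 126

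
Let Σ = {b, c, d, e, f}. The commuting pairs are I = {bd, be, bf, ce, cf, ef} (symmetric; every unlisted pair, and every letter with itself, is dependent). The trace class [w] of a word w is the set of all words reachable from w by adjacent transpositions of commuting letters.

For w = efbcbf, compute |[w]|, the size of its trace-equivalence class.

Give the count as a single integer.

0(e) covers ∅
1(f) covers ∅
2(b) covers ∅
3(c) covers 2:b
4(b) covers 3:c
5(f) covers 1:f
floor of heap: 0:e, 1:f, 2:b
completions by unplaced set U, small U first (add the entries for U minus each lowest piece of U):
  |U|=1: {0}:1  {4}:1  {5}:1
  |U|=2: {0,4}:2  {0,5}:2  {1,5}:1  {3,4}:1  {4,5}:2
  |U|=3: {0,1,5}:3  {0,3,4}:3  {0,4,5}:6  {1,4,5}:3  {2,3,4}:1  {3,4,5}:3
  |U|=4: {0,1,4,5}:12  {0,2,3,4}:4  {0,3,4,5}:12  {1,3,4,5}:6  {2,3,4,5}:4
  start at 0(e): 10
  start at 1(f): 20
  start at 2(b): 30
sum over floor = 60

60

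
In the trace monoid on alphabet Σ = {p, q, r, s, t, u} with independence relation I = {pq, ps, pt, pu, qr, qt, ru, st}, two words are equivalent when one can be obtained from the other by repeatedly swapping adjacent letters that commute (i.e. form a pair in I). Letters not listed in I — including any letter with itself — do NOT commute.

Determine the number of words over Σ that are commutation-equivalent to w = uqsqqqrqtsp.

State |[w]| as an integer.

110

0(u) covers ∅
1(q) covers 0:u
2(s) covers 1:q
3(q) covers 2:s
4(q) covers 3:q
5(q) covers 4:q
6(r) covers 2:s
7(q) covers 5:q
8(t) covers 6:r
9(s) covers 6:r, 7:q
10(p) covers 6:r
floor of heap: 0:u
completions by unplaced set U, small U first (add the entries for U minus each lowest piece of U):
  |U|=1: {8}:1  {9}:1  {10}:1
  |U|=2: {7,9}:1  {8,9}:2  {8,10}:2  {9,10}:2
  |U|=3: {5,7,9}:1  {7,8,9}:3  {7,9,10}:3  {8,9,10}:6
  |U|=4: {4,5,7,9}:1  {5,7,8,9}:4  {5,7,9,10}:4  {6,8,9,10}:6  {7,8,9,10}:12
  |U|=5: {3,4,5,7,9}:1  {4,5,7,8,9}:5  {4,5,7,9,10}:5  {5,7,8,9,10}:20  {6,7,8,9,10}:18
  |U|=6: {3,4,5,7,8,9}:6  {3,4,5,7,9,10}:6  {4,5,7,8,9,10}:30  {5,6,7,8,9,10}:38
  |U|=7: {3,4,5,7,8,9,10}:42  {4,5,6,7,8,9,10}:68
  |U|=8: {3,4,5,6,7,8,9,10}:110
  |U|=9: {2,3,4,5,6,7,8,9,10}:110
  start at 0(u): 110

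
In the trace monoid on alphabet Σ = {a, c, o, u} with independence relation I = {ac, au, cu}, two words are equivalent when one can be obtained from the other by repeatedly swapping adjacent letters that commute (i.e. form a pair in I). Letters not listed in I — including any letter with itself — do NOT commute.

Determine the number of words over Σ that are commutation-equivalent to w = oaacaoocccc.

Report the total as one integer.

4

drop 0:o onto floor
drop 1:a onto {0:o}
drop 2:a onto {1:a}
drop 3:c onto {0:o}
drop 4:a onto {2:a}
drop 5:o onto {3:c, 4:a}
drop 6:o onto {5:o}
drop 7:c onto {6:o}
drop 8:c onto {7:c}
drop 9:c onto {8:c}
drop 10:c onto {9:c}
ground layer = {0:o}
drop-orders for the pieces not yet dropped (sum over which currently-grounded one goes next):
  1 to go: {10} 1
  2 to go: {9,10} 1
  3 to go: {8,9,10} 1
  4 to go: {7,8,9,10} 1
  5 to go: {6,7,8,9,10} 1
  6 to go: {5,6,7,8,9,10} 1
  7 to go: {3,5,6,7,8,9,10} 1  {4,5,6,7,8,9,10} 1
  8 to go: {2,4,5,6,7,8,9,10} 1  {3,4,5,6,7,8,9,10} 2
  9 to go: {1,2,4,5,6,7,8,9,10} 1  {2,3,4,5,6,7,8,9,10} 3
  if 0:o drops first: 4 orders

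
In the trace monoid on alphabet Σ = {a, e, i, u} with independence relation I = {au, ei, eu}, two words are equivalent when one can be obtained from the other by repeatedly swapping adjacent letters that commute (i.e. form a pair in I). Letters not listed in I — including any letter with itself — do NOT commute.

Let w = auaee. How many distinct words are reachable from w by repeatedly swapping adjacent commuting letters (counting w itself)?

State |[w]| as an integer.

0(a) covers ∅
1(u) covers ∅
2(a) covers 0:a
3(e) covers 2:a
4(e) covers 3:e
floor of heap: 0:a, 1:u
completions by unplaced set U, small U first (add the entries for U minus each lowest piece of U):
  |U|=1: {1}:1  {4}:1
  |U|=2: {1,4}:2  {3,4}:1
  |U|=3: {1,3,4}:3  {2,3,4}:1
  start at 0(a): 4
  start at 1(u): 1
sum over floor = 5

5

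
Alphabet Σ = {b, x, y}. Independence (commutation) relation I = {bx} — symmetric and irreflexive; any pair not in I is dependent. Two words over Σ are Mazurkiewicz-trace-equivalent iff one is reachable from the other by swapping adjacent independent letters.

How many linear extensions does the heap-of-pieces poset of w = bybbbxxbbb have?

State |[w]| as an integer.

piece 0:b — minimal
piece 1:y rests on {0:b}
piece 2:b rests on {1:y}
piece 3:b rests on {2:b}
piece 4:b rests on {3:b}
piece 5:x rests on {1:y}
piece 6:x rests on {5:x}
piece 7:b rests on {4:b}
piece 8:b rests on {7:b}
piece 9:b rests on {8:b}
minimal pieces: {0:b}
ways to finish when only these pieces remain (= sum over removing one remaining piece with nothing left below it):
  1 left: {6}→1  {9}→1
  2 left: {5,6}→1  {6,9}→2  {8,9}→1
  3 left: {5,6,9}→3  {6,8,9}→3  {7,8,9}→1
  4 left: {4,7,8,9}→1  {5,6,8,9}→6  {6,7,8,9}→4
  5 left: {3,4,7,8,9}→1  {4,6,7,8,9}→5  {5,6,7,8,9}→10
  6 left: {2,3,4,7,8,9}→1  {3,4,6,7,8,9}→6  {4,5,6,7,8,9}→15
  7 left: {2,3,4,6,7,8,9}→7  {3,4,5,6,7,8,9}→21
  8 left: {2,3,4,5,6,7,8,9}→28
  placing 0:b first → 28 extensions

28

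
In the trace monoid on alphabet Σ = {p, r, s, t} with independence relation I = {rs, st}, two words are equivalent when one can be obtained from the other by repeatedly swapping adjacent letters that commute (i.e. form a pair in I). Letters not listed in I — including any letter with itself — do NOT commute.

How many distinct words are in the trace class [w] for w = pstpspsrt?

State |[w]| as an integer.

drop 0:p onto floor
drop 1:s onto {0:p}
drop 2:t onto {0:p}
drop 3:p onto {1:s, 2:t}
drop 4:s onto {3:p}
drop 5:p onto {4:s}
drop 6:s onto {5:p}
drop 7:r onto {5:p}
drop 8:t onto {7:r}
ground layer = {0:p}
drop-orders for the pieces not yet dropped (sum over which currently-grounded one goes next):
  1 to go: {6} 1  {8} 1
  2 to go: {6,8} 2  {7,8} 1
  3 to go: {6,7,8} 3
  4 to go: {5,6,7,8} 3
  5 to go: {4,5,6,7,8} 3
  6 to go: {3,4,5,6,7,8} 3
  7 to go: {1,3,4,5,6,7,8} 3  {2,3,4,5,6,7,8} 3
  if 0:p drops first: 6 orders

6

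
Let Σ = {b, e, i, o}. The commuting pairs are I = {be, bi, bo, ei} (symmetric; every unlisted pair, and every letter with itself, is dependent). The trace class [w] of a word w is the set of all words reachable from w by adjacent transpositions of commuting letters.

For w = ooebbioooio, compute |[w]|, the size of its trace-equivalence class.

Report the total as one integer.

piece 0:o — minimal
piece 1:o rests on {0:o}
piece 2:e rests on {1:o}
piece 3:b — minimal
piece 4:b rests on {3:b}
piece 5:i rests on {1:o}
piece 6:o rests on {2:e, 5:i}
piece 7:o rests on {6:o}
piece 8:o rests on {7:o}
piece 9:i rests on {8:o}
piece 10:o rests on {9:i}
minimal pieces: {0:o, 3:b}
ways to finish when only these pieces remain (= sum over removing one remaining piece with nothing left below it):
  1 left: {4}→1  {10}→1
  2 left: {3,4}→1  {4,10}→2  {9,10}→1
  3 left: {3,4,10}→3  {4,9,10}→3  {8,9,10}→1
  4 left: {3,4,9,10}→6  {4,8,9,10}→4  {7,8,9,10}→1
  5 left: {3,4,8,9,10}→10  {4,7,8,9,10}→5  {6,7,8,9,10}→1
  6 left: {2,6,7,8,9,10}→1  {3,4,7,8,9,10}→15  {4,6,7,8,9,10}→6  {5,6,7,8,9,10}→1
  7 left: {2,4,6,7,8,9,10}→7  {2,5,6,7,8,9,10}→2  {3,4,6,7,8,9,10}→21  {4,5,6,7,8,9,10}→7
  8 left: {1,2,5,6,7,8,9,10}→2  {2,3,4,6,7,8,9,10}→28  {2,4,5,6,7,8,9,10}→16  {3,4,5,6,7,8,9,10}→28
  9 left: {0,1,2,5,6,7,8,9,10}→2  {1,2,4,5,6,7,8,9,10}→18  {2,3,4,5,6,7,8,9,10}→72
  placing 0:o first → 90 extensions
  placing 3:b first → 20 extensions
total linear extensions = 110

110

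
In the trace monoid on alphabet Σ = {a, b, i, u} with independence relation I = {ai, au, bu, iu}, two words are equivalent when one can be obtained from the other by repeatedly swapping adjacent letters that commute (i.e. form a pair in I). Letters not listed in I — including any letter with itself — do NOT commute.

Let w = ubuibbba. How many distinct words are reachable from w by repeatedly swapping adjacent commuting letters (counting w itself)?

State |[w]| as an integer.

piece 0:u — minimal
piece 1:b — minimal
piece 2:u rests on {0:u}
piece 3:i rests on {1:b}
piece 4:b rests on {3:i}
piece 5:b rests on {4:b}
piece 6:b rests on {5:b}
piece 7:a rests on {6:b}
minimal pieces: {0:u, 1:b}
ways to finish when only these pieces remain (= sum over removing one remaining piece with nothing left below it):
  1 left: {2}→1  {7}→1
  2 left: {0,2}→1  {2,7}→2  {6,7}→1
  3 left: {0,2,7}→3  {2,6,7}→3  {5,6,7}→1
  4 left: {0,2,6,7}→6  {2,5,6,7}→4  {4,5,6,7}→1
  5 left: {0,2,5,6,7}→10  {2,4,5,6,7}→5  {3,4,5,6,7}→1
  6 left: {0,2,4,5,6,7}→15  {1,3,4,5,6,7}→1  {2,3,4,5,6,7}→6
  placing 0:u first → 7 extensions
  placing 1:b first → 21 extensions
total linear extensions = 28

28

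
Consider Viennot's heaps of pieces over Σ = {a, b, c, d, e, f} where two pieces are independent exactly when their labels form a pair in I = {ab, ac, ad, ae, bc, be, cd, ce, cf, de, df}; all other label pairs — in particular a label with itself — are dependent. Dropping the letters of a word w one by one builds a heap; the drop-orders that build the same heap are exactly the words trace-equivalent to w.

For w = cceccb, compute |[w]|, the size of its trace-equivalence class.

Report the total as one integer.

drop 0:c onto floor
drop 1:c onto {0:c}
drop 2:e onto floor
drop 3:c onto {1:c}
drop 4:c onto {3:c}
drop 5:b onto floor
ground layer = {0:c, 2:e, 5:b}
drop-orders for the pieces not yet dropped (sum over which currently-grounded one goes next):
  1 to go: {2} 1  {4} 1  {5} 1
  2 to go: {2,4} 2  {2,5} 2  {3,4} 1  {4,5} 2
  3 to go: {1,3,4} 1  {2,3,4} 3  {2,4,5} 6  {3,4,5} 3
  4 to go: {0,1,3,4} 1  {1,2,3,4} 4  {1,3,4,5} 4  {2,3,4,5} 12
  if 0:c drops first: 20 orders
  if 2:e drops first: 5 orders
  if 5:b drops first: 5 orders
heap linearizations: 30

30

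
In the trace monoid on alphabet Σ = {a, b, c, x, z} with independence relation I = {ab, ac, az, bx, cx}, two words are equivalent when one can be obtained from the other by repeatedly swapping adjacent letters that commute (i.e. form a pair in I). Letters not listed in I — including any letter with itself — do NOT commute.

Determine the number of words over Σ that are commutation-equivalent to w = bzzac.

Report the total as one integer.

0(b) covers ∅
1(z) covers 0:b
2(z) covers 1:z
3(a) covers ∅
4(c) covers 2:z
floor of heap: 0:b, 3:a
completions by unplaced set U, small U first (add the entries for U minus each lowest piece of U):
  |U|=1: {3}:1  {4}:1
  |U|=2: {2,4}:1  {3,4}:2
  |U|=3: {1,2,4}:1  {2,3,4}:3
  start at 0(b): 4
  start at 3(a): 1
sum over floor = 5

5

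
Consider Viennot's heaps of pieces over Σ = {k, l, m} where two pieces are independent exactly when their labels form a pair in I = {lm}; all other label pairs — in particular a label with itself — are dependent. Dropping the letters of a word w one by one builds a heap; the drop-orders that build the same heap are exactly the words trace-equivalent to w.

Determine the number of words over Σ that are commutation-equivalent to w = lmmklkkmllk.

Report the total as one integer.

9

#0=l has no predecessor
#1=m has no predecessor
#2=m depends on [1:m]
#3=k depends on [0:l, 2:m]
#4=l depends on [3:k]
#5=k depends on [4:l]
#6=k depends on [5:k]
#7=m depends on [6:k]
#8=l depends on [6:k]
#9=l depends on [8:l]
#10=k depends on [7:m, 9:l]
sources: [0:l, 1:m]
N(rest) = Σ N(rest − s) over sources s of rest; N(one piece) = 1:
  size 1 → [10]=1
  size 2 → [7,10]=1  [9,10]=1
  size 3 → [7,9,10]=2  [8,9,10]=1
  size 4 → [7,8,9,10]=3
  size 5 → [6,7,8,9,10]=3
  size 6 → [5,6,7,8,9,10]=3
  size 7 → [4,5,6,7,8,9,10]=3
  size 8 → [3,4,5,6,7,8,9,10]=3
  size 9 → [0,3,4,5,6,7,8,9,10]=3  [2,3,4,5,6,7,8,9,10]=3
  first=0(l) contributes 3
  first=1(m) contributes 6
|[w]| = 9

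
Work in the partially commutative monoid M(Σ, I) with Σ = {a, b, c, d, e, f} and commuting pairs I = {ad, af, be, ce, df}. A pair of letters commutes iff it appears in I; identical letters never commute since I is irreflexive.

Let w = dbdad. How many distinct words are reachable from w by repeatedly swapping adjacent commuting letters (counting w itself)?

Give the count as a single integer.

0(d) covers ∅
1(b) covers 0:d
2(d) covers 1:b
3(a) covers 1:b
4(d) covers 2:d
floor of heap: 0:d
completions by unplaced set U, small U first (add the entries for U minus each lowest piece of U):
  |U|=1: {3}:1  {4}:1
  |U|=2: {2,4}:1  {3,4}:2
  |U|=3: {2,3,4}:3
  start at 0(d): 3

3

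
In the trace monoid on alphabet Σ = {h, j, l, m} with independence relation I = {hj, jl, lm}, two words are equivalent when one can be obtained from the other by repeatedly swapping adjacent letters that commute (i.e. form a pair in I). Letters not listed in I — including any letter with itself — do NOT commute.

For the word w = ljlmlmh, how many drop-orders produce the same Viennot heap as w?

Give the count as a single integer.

20

drop 0:l onto floor
drop 1:j onto floor
drop 2:l onto {0:l}
drop 3:m onto {1:j}
drop 4:l onto {2:l}
drop 5:m onto {3:m}
drop 6:h onto {4:l, 5:m}
ground layer = {0:l, 1:j}
drop-orders for the pieces not yet dropped (sum over which currently-grounded one goes next):
  1 to go: {6} 1
  2 to go: {4,6} 1  {5,6} 1
  3 to go: {2,4,6} 1  {3,5,6} 1  {4,5,6} 2
  4 to go: {0,2,4,6} 1  {1,3,5,6} 1  {2,4,5,6} 3  {3,4,5,6} 3
  5 to go: {0,2,4,5,6} 4  {1,3,4,5,6} 4  {2,3,4,5,6} 6
  if 0:l drops first: 10 orders
  if 1:j drops first: 10 orders
heap linearizations: 20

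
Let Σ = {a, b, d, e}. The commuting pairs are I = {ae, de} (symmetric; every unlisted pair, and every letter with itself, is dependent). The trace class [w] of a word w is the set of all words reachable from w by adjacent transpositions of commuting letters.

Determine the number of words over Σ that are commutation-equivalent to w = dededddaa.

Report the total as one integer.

0(d) covers ∅
1(e) covers ∅
2(d) covers 0:d
3(e) covers 1:e
4(d) covers 2:d
5(d) covers 4:d
6(d) covers 5:d
7(a) covers 6:d
8(a) covers 7:a
floor of heap: 0:d, 1:e
completions by unplaced set U, small U first (add the entries for U minus each lowest piece of U):
  |U|=1: {3}:1  {8}:1
  |U|=2: {1,3}:1  {3,8}:2  {7,8}:1
  |U|=3: {1,3,8}:3  {3,7,8}:3  {6,7,8}:1
  |U|=4: {1,3,7,8}:6  {3,6,7,8}:4  {5,6,7,8}:1
  |U|=5: {1,3,6,7,8}:10  {3,5,6,7,8}:5  {4,5,6,7,8}:1
  |U|=6: {1,3,5,6,7,8}:15  {2,4,5,6,7,8}:1  {3,4,5,6,7,8}:6
  |U|=7: {0,2,4,5,6,7,8}:1  {1,3,4,5,6,7,8}:21  {2,3,4,5,6,7,8}:7
  start at 0(d): 28
  start at 1(e): 8
sum over floor = 36

36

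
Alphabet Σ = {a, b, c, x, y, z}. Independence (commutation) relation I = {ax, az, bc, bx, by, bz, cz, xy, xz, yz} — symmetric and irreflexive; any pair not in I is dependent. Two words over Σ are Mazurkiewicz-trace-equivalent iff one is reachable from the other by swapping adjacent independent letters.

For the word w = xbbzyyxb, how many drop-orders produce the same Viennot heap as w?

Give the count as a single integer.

#0=x has no predecessor
#1=b has no predecessor
#2=b depends on [1:b]
#3=z has no predecessor
#4=y has no predecessor
#5=y depends on [4:y]
#6=x depends on [0:x]
#7=b depends on [2:b]
sources: [0:x, 1:b, 3:z, 4:y]
N(rest) = Σ N(rest − s) over sources s of rest; N(one piece) = 1:
  size 1 → [3]=1  [5]=1  [6]=1  [7]=1
  size 2 → [0,6]=1  [2,7]=1  [3,5]=2  [3,6]=2  [3,7]=2  [4,5]=1  [5,6]=2  [5,7]=2  [6,7]=2
  size 3 → [0,3,6]=3  [0,5,6]=3  [0,6,7]=3  [1,2,7]=1  [2,3,7]=3  [2,5,7]=3  [2,6,7]=3  [3,4,5]=3  [3,5,6]=6  [3,5,7]=6  [3,6,7]=6  [4,5,6]=3  [4,5,7]=3  [5,6,7]=6
  size 4 → [0,2,6,7]=6  [0,3,5,6]=12  [0,3,6,7]=12  [0,4,5,6]=6  [0,5,6,7]=12  [1,2,3,7]=4  [1,2,5,7]=4  [1,2,6,7]=4  [2,3,5,7]=12  [2,3,6,7]=12  [2,4,5,7]=6  [2,5,6,7]=12  [3,4,5,6]=12  [3,4,5,7]=12  [3,5,6,7]=24  [4,5,6,7]=12
  size 5 → [0,1,2,6,7]=10  [0,2,3,6,7]=30  [0,2,5,6,7]=30  [0,3,4,5,6]=30  [0,3,5,6,7]=60  [0,4,5,6,7]=30  [1,2,3,5,7]=20  [1,2,3,6,7]=20  [1,2,4,5,7]=10  [1,2,5,6,7]=20  [2,3,4,5,7]=30  [2,3,5,6,7]=60  [2,4,5,6,7]=30  [3,4,5,6,7]=60
  size 6 → [0,1,2,3,6,7]=60  [0,1,2,5,6,7]=60  [0,2,3,5,6,7]=180  [0,2,4,5,6,7]=90  [0,3,4,5,6,7]=180  [1,2,3,4,5,7]=60  [1,2,3,5,6,7]=120  [1,2,4,5,6,7]=60  [2,3,4,5,6,7]=180
  first=0(x) contributes 420
  first=1(b) contributes 630
  first=3(z) contributes 210
  first=4(y) contributes 420
|[w]| = 1680

1680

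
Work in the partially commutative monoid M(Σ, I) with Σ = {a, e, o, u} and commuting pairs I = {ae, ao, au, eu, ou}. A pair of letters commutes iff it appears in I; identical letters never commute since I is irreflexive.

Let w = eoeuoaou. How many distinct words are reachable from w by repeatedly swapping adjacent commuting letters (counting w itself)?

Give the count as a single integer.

168

drop 0:e onto floor
drop 1:o onto {0:e}
drop 2:e onto {1:o}
drop 3:u onto floor
drop 4:o onto {2:e}
drop 5:a onto floor
drop 6:o onto {4:o}
drop 7:u onto {3:u}
ground layer = {0:e, 3:u, 5:a}
drop-orders for the pieces not yet dropped (sum over which currently-grounded one goes next):
  1 to go: {5} 1  {6} 1  {7} 1
  2 to go: {3,7} 1  {4,6} 1  {5,6} 2  {5,7} 2  {6,7} 2
  3 to go: {2,4,6} 1  {3,5,7} 3  {3,6,7} 3  {4,5,6} 3  {4,6,7} 3  {5,6,7} 6
  4 to go: {1,2,4,6} 1  {2,4,5,6} 4  {2,4,6,7} 4  {3,4,6,7} 6  {3,5,6,7} 12  {4,5,6,7} 12
  5 to go: {0,1,2,4,6} 1  {1,2,4,5,6} 5  {1,2,4,6,7} 5  {2,3,4,6,7} 10  {2,4,5,6,7} 20  {3,4,5,6,7} 30
  6 to go: {0,1,2,4,5,6} 6  {0,1,2,4,6,7} 6  {1,2,3,4,6,7} 15  {1,2,4,5,6,7} 30  {2,3,4,5,6,7} 60
  if 0:e drops first: 105 orders
  if 3:u drops first: 42 orders
  if 5:a drops first: 21 orders
heap linearizations: 168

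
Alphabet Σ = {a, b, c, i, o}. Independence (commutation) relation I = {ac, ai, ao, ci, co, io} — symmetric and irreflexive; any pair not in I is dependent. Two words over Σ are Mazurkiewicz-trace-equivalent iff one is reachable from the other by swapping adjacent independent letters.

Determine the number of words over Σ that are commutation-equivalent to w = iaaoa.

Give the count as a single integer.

20

drop 0:i onto floor
drop 1:a onto floor
drop 2:a onto {1:a}
drop 3:o onto floor
drop 4:a onto {2:a}
ground layer = {0:i, 1:a, 3:o}
drop-orders for the pieces not yet dropped (sum over which currently-grounded one goes next):
  1 to go: {0} 1  {3} 1  {4} 1
  2 to go: {0,3} 2  {0,4} 2  {2,4} 1  {3,4} 2
  3 to go: {0,2,4} 3  {0,3,4} 6  {1,2,4} 1  {2,3,4} 3
  if 0:i drops first: 4 orders
  if 1:a drops first: 12 orders
  if 3:o drops first: 4 orders
heap linearizations: 20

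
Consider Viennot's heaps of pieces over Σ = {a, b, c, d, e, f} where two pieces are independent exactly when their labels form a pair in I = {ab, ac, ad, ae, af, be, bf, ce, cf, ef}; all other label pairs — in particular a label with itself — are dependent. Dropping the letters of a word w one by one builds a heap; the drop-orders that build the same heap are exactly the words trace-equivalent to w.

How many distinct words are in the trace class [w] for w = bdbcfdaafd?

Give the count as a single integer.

135

0(b) covers ∅
1(d) covers 0:b
2(b) covers 1:d
3(c) covers 2:b
4(f) covers 1:d
5(d) covers 3:c, 4:f
6(a) covers ∅
7(a) covers 6:a
8(f) covers 5:d
9(d) covers 8:f
floor of heap: 0:b, 6:a
completions by unplaced set U, small U first (add the entries for U minus each lowest piece of U):
  |U|=1: {7}:1  {9}:1
  |U|=2: {6,7}:1  {7,9}:2  {8,9}:1
  |U|=3: {5,8,9}:1  {6,7,9}:3  {7,8,9}:3
  |U|=4: {3,5,8,9}:1  {4,5,8,9}:1  {5,7,8,9}:4  {6,7,8,9}:6
  |U|=5: {2,3,5,8,9}:1  {3,4,5,8,9}:2  {3,5,7,8,9}:5  {4,5,7,8,9}:5  {5,6,7,8,9}:10
  |U|=6: {2,3,4,5,8,9}:3  {2,3,5,7,8,9}:6  {3,4,5,7,8,9}:12  {3,5,6,7,8,9}:15  {4,5,6,7,8,9}:15
  |U|=7: {1,2,3,4,5,8,9}:3  {2,3,4,5,7,8,9}:21  {2,3,5,6,7,8,9}:21  {3,4,5,6,7,8,9}:42
  |U|=8: {0,1,2,3,4,5,8,9}:3  {1,2,3,4,5,7,8,9}:24  {2,3,4,5,6,7,8,9}:84
  start at 0(b): 108
  start at 6(a): 27
sum over floor = 135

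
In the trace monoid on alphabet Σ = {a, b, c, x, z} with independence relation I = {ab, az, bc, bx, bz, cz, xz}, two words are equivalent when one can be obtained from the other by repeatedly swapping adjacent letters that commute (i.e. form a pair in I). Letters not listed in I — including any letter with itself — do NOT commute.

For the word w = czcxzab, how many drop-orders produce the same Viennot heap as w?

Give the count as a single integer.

drop 0:c onto floor
drop 1:z onto floor
drop 2:c onto {0:c}
drop 3:x onto {2:c}
drop 4:z onto {1:z}
drop 5:a onto {3:x}
drop 6:b onto floor
ground layer = {0:c, 1:z, 6:b}
drop-orders for the pieces not yet dropped (sum over which currently-grounded one goes next):
  1 to go: {4} 1  {5} 1  {6} 1
  2 to go: {1,4} 1  {3,5} 1  {4,5} 2  {4,6} 2  {5,6} 2
  3 to go: {1,4,5} 3  {1,4,6} 3  {2,3,5} 1  {3,4,5} 3  {3,5,6} 3  {4,5,6} 6
  4 to go: {0,2,3,5} 1  {1,3,4,5} 6  {1,4,5,6} 12  {2,3,4,5} 4  {2,3,5,6} 4  {3,4,5,6} 12
  5 to go: {0,2,3,4,5} 5  {0,2,3,5,6} 5  {1,2,3,4,5} 10  {1,3,4,5,6} 30  {2,3,4,5,6} 20
  if 0:c drops first: 60 orders
  if 1:z drops first: 30 orders
  if 6:b drops first: 15 orders
heap linearizations: 105

105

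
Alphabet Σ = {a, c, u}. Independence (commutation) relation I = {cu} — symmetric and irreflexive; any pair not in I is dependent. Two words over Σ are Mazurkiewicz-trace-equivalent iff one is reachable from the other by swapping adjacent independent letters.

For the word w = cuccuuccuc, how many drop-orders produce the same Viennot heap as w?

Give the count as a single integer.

0(c) covers ∅
1(u) covers ∅
2(c) covers 0:c
3(c) covers 2:c
4(u) covers 1:u
5(u) covers 4:u
6(c) covers 3:c
7(c) covers 6:c
8(u) covers 5:u
9(c) covers 7:c
floor of heap: 0:c, 1:u
completions by unplaced set U, small U first (add the entries for U minus each lowest piece of U):
  |U|=1: {8}:1  {9}:1
  |U|=2: {5,8}:1  {7,9}:1  {8,9}:2
  |U|=3: {4,5,8}:1  {5,8,9}:3  {6,7,9}:1  {7,8,9}:3
  |U|=4: {1,4,5,8}:1  {3,6,7,9}:1  {4,5,8,9}:4  {5,7,8,9}:6  {6,7,8,9}:4
  |U|=5: {1,4,5,8,9}:5  {2,3,6,7,9}:1  {3,6,7,8,9}:5  {4,5,7,8,9}:10  {5,6,7,8,9}:10
  |U|=6: {0,2,3,6,7,9}:1  {1,4,5,7,8,9}:15  {2,3,6,7,8,9}:6  {3,5,6,7,8,9}:15  {4,5,6,7,8,9}:20
  |U|=7: {0,2,3,6,7,8,9}:7  {1,4,5,6,7,8,9}:35  {2,3,5,6,7,8,9}:21  {3,4,5,6,7,8,9}:35
  |U|=8: {0,2,3,5,6,7,8,9}:28  {1,3,4,5,6,7,8,9}:70  {2,3,4,5,6,7,8,9}:56
  start at 0(c): 126
  start at 1(u): 84
sum over floor = 210

210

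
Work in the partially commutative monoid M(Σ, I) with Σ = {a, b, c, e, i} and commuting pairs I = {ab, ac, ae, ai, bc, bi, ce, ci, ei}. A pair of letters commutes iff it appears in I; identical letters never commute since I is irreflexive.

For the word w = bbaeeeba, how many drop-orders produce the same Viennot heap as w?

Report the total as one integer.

piece 0:b — minimal
piece 1:b rests on {0:b}
piece 2:a — minimal
piece 3:e rests on {1:b}
piece 4:e rests on {3:e}
piece 5:e rests on {4:e}
piece 6:b rests on {5:e}
piece 7:a rests on {2:a}
minimal pieces: {0:b, 2:a}
ways to finish when only these pieces remain (= sum over removing one remaining piece with nothing left below it):
  1 left: {6}→1  {7}→1
  2 left: {2,7}→1  {5,6}→1  {6,7}→2
  3 left: {2,6,7}→3  {4,5,6}→1  {5,6,7}→3
  4 left: {2,5,6,7}→6  {3,4,5,6}→1  {4,5,6,7}→4
  5 left: {1,3,4,5,6}→1  {2,4,5,6,7}→10  {3,4,5,6,7}→5
  6 left: {0,1,3,4,5,6}→1  {1,3,4,5,6,7}→6  {2,3,4,5,6,7}→15
  placing 0:b first → 21 extensions
  placing 2:a first → 7 extensions
total linear extensions = 28

28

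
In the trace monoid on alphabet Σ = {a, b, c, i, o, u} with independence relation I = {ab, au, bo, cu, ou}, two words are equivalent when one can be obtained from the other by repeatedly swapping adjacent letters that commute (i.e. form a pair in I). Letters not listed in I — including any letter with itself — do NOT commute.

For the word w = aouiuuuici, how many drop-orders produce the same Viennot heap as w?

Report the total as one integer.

0(a) covers ∅
1(o) covers 0:a
2(u) covers ∅
3(i) covers 1:o, 2:u
4(u) covers 3:i
5(u) covers 4:u
6(u) covers 5:u
7(i) covers 6:u
8(c) covers 7:i
9(i) covers 8:c
floor of heap: 0:a, 2:u
completions by unplaced set U, small U first (add the entries for U minus each lowest piece of U):
  |U|=1: {9}:1
  |U|=2: {8,9}:1
  |U|=3: {7,8,9}:1
  |U|=4: {6,7,8,9}:1
  |U|=5: {5,6,7,8,9}:1
  |U|=6: {4,5,6,7,8,9}:1
  |U|=7: {3,4,5,6,7,8,9}:1
  |U|=8: {1,3,4,5,6,7,8,9}:1  {2,3,4,5,6,7,8,9}:1
  start at 0(a): 2
  start at 2(u): 1
sum over floor = 3

3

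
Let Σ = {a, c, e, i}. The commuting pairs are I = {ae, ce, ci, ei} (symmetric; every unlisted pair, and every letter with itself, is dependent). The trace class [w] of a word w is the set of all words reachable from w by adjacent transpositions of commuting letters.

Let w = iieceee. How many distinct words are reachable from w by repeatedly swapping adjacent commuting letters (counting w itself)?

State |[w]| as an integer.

105

0(i) covers ∅
1(i) covers 0:i
2(e) covers ∅
3(c) covers ∅
4(e) covers 2:e
5(e) covers 4:e
6(e) covers 5:e
floor of heap: 0:i, 2:e, 3:c
completions by unplaced set U, small U first (add the entries for U minus each lowest piece of U):
  |U|=1: {1}:1  {3}:1  {6}:1
  |U|=2: {0,1}:1  {1,3}:2  {1,6}:2  {3,6}:2  {5,6}:1
  |U|=3: {0,1,3}:3  {0,1,6}:3  {1,3,6}:6  {1,5,6}:3  {3,5,6}:3  {4,5,6}:1
  |U|=4: {0,1,3,6}:12  {0,1,5,6}:6  {1,3,5,6}:12  {1,4,5,6}:4  {2,4,5,6}:1  {3,4,5,6}:4
  |U|=5: {0,1,3,5,6}:30  {0,1,4,5,6}:10  {1,2,4,5,6}:5  {1,3,4,5,6}:20  {2,3,4,5,6}:5
  start at 0(i): 30
  start at 2(e): 60
  start at 3(c): 15
sum over floor = 105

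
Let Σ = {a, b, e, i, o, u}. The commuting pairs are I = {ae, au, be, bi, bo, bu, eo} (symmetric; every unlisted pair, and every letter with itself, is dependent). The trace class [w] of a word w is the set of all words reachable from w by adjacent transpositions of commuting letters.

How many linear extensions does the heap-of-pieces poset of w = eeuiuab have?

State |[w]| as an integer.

3

#0=e has no predecessor
#1=e depends on [0:e]
#2=u depends on [1:e]
#3=i depends on [2:u]
#4=u depends on [3:i]
#5=a depends on [3:i]
#6=b depends on [5:a]
sources: [0:e]
N(rest) = Σ N(rest − s) over sources s of rest; N(one piece) = 1:
  size 1 → [4]=1  [6]=1
  size 2 → [4,6]=2  [5,6]=1
  size 3 → [4,5,6]=3
  size 4 → [3,4,5,6]=3
  size 5 → [2,3,4,5,6]=3
  first=0(e) contributes 3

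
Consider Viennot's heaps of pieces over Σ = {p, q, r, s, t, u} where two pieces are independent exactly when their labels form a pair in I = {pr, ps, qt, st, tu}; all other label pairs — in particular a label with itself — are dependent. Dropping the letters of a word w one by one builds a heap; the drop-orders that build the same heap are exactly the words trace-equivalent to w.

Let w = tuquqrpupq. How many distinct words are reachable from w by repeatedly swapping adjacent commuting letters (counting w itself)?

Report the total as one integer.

0(t) covers ∅
1(u) covers ∅
2(q) covers 1:u
3(u) covers 2:q
4(q) covers 3:u
5(r) covers 0:t, 4:q
6(p) covers 0:t, 4:q
7(u) covers 5:r, 6:p
8(p) covers 7:u
9(q) covers 8:p
floor of heap: 0:t, 1:u
completions by unplaced set U, small U first (add the entries for U minus each lowest piece of U):
  |U|=1: {9}:1
  |U|=2: {8,9}:1
  |U|=3: {7,8,9}:1
  |U|=4: {5,7,8,9}:1  {6,7,8,9}:1
  |U|=5: {5,6,7,8,9}:2
  |U|=6: {0,5,6,7,8,9}:2  {4,5,6,7,8,9}:2
  |U|=7: {0,4,5,6,7,8,9}:4  {3,4,5,6,7,8,9}:2
  |U|=8: {0,3,4,5,6,7,8,9}:6  {2,3,4,5,6,7,8,9}:2
  start at 0(t): 2
  start at 1(u): 8
sum over floor = 10

10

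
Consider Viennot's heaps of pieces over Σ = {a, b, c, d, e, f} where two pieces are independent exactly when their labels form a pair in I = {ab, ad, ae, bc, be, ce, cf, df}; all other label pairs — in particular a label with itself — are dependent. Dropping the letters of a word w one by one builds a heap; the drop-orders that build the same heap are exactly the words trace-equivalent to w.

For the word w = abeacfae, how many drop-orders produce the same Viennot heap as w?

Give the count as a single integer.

76

drop 0:a onto floor
drop 1:b onto floor
drop 2:e onto floor
drop 3:a onto {0:a}
drop 4:c onto {3:a}
drop 5:f onto {1:b, 2:e, 3:a}
drop 6:a onto {4:c, 5:f}
drop 7:e onto {5:f}
ground layer = {0:a, 1:b, 2:e}
drop-orders for the pieces not yet dropped (sum over which currently-grounded one goes next):
  1 to go: {6} 1  {7} 1
  2 to go: {4,6} 1  {6,7} 2
  3 to go: {4,6,7} 3  {5,6,7} 2
  4 to go: {1,5,6,7} 2  {2,5,6,7} 2  {4,5,6,7} 5
  5 to go: {1,2,5,6,7} 4  {1,4,5,6,7} 7  {2,4,5,6,7} 7  {3,4,5,6,7} 5
  6 to go: {0,3,4,5,6,7} 5  {1,2,4,5,6,7} 18  {1,3,4,5,6,7} 12  {2,3,4,5,6,7} 12
  if 0:a drops first: 42 orders
  if 1:b drops first: 17 orders
  if 2:e drops first: 17 orders
heap linearizations: 76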